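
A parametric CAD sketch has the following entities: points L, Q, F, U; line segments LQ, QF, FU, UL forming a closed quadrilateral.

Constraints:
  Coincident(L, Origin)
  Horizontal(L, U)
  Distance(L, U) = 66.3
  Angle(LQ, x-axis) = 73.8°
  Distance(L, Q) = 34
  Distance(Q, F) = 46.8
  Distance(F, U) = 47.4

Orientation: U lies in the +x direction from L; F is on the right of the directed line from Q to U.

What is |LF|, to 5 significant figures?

24.302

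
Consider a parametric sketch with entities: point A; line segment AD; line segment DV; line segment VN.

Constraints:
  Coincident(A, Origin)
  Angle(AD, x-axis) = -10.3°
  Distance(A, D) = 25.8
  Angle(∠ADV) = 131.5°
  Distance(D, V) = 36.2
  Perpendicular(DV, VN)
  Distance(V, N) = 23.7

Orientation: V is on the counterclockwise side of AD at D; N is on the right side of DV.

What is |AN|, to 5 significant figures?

68.494

∠ADV = 131.5°, so DV runs at -10.3° + (180° − 131.5°) = 38.200° from the x-axis; with |DV| = 36.2, V = D + 36.2·(cos 38.200°, sin 38.200°) = (53.832, 17.773). The perpendicularity gives VN at right angles to DV; with |VN| = 23.7 on the right of DV, N = V + 23.7·(0.61841, -0.78586) = (68.489, -0.85152). Then |AN| = |N − A| = 68.494.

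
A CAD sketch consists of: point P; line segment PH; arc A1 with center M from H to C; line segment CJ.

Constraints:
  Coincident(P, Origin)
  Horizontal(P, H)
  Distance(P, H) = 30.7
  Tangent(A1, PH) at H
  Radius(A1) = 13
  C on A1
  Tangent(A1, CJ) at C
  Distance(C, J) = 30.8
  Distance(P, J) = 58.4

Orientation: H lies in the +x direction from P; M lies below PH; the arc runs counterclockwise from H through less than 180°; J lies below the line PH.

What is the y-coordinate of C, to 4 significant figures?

-19.88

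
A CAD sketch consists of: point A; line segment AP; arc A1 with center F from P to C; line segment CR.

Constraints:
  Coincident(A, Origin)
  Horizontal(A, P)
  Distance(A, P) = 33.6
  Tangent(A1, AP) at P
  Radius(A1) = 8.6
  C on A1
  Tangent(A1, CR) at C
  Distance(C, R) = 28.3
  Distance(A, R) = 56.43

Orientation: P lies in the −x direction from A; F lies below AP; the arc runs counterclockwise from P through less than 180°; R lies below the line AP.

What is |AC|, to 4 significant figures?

43.02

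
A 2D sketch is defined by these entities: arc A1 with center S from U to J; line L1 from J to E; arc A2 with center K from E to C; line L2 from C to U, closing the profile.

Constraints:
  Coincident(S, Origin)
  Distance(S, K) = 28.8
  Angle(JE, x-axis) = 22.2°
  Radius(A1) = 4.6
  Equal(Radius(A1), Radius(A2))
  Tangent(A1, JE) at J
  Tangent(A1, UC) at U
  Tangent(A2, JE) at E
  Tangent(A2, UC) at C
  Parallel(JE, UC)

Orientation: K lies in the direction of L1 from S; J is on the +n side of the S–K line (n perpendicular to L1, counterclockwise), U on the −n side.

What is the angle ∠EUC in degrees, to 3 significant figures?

17.7°

Tangency of A1 to both parallel lines with radius 4.6 puts J and U at S ± 4.6·n: J = (-1.74, 4.26), U = (1.74, -4.26). Equal radii place E and C the same way about K: E = K + 4.6·n = (24.9, 15.1), C = K − 4.6·n = (28.4, 6.62). Then cos ∠EUC = UE·UC / (|UE||UC|), giving 17.7°.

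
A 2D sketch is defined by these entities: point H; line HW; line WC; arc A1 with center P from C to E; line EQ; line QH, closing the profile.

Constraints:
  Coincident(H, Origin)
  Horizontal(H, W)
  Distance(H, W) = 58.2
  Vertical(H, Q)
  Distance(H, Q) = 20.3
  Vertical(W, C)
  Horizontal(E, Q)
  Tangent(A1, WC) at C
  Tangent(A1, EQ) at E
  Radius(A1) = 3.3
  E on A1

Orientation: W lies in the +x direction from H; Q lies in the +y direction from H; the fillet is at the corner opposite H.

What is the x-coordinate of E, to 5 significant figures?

54.900

H is at the origin; HW is horizontal with |HW| = 58.2 and W on the +x side, so W = (58.200, 0.0000). H and Q share the same x with |HQ| = 20.3 and Q on the +y side, so Q = (0.0000, 20.300). The virtual corner opposite H is at (58.200, 20.300). A1 meets WC tangentially, so PC is at right angles to WC and the tangent condition forces PE to be normal to EQ, with radius 3.3, so the center P sits 3.3 in from both sides at P = (54.900, 17.000). That places the tangent points at C = (58.200, 17.000) on WC and E = (54.900, 20.300) on EQ. So E.x = 54.900.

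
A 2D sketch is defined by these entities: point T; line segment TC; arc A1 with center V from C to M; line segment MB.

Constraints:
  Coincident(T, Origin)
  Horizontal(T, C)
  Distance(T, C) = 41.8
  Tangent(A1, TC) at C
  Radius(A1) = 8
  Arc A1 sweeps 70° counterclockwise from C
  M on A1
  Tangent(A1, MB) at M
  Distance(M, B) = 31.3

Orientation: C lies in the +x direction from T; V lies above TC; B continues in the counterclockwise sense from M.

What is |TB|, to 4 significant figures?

69.32

T is at the origin; T and C share the same y with |TC| = 41.8 and C on the +x side, so C = (41.80, 0.000). The tangent condition forces VC to be normal to TC, so V = C + (0, 8) = (41.80, 8.000). On A1, C sits at bearing -90° from V; a 70° counterclockwise sweep puts M at bearing -20°, so M = V + 8.0·(cos -20°, sin -20°) = (49.32, 5.264). Tangency of A1 to MB means the radius VM is perpendicular to MB, so MB runs along (−sin -20°, cos -20°); with |MB| = 31.3, B = (60.02, 34.68). Then |TB| = |B − T| = 69.32.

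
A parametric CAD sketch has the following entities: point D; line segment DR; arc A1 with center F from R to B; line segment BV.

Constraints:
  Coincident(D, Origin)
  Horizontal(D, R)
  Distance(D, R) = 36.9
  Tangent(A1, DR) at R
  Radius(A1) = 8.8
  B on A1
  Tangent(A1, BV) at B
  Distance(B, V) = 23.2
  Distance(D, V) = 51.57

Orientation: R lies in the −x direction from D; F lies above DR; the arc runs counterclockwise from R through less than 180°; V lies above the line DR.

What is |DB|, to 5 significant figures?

31.645

D is at the origin; DR is horizontal with |DR| = 36.9 and R on the −x side, so R = (-36.900, 0.0000). Tangency of A1 to DR means the radius FR is perpendicular to DR, so F = R + (0, 8.8) = (-36.900, 8.8000). Since FB ⟂ BV (tangency), |FV| = √(8.8² + 23.2²) = 24.813 regardless of where B sits on A1. So V lies on both circle(D, 51.57) and circle(F, 24.813); the above-DR intersection is V = (-39.202, 33.506). B is the foot of the tangent from V: B = (-28.997, 12.671).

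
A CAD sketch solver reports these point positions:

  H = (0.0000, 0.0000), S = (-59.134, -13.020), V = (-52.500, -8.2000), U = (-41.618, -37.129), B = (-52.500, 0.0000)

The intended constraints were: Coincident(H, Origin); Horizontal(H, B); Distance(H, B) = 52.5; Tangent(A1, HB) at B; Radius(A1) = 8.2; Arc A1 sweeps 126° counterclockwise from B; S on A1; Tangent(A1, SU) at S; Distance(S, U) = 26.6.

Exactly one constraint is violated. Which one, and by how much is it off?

Distance(S, U) = 26.6 — off by 3.20.

H = (0.00, 0.00) ✓; H.y = 0.00, B.y = 0.00 ✓; |HB| = 52.50 ✓; ∠(VB, BH) = 90.00° ✓; |VB| = 8.200 ✓; bearing(V→S) − bearing(V→B) = 126.0° ✓; |VS| = 8.200 ✓; ∠(VS, SU) = 90.00° ✓; |SU| = 29.80 ✗.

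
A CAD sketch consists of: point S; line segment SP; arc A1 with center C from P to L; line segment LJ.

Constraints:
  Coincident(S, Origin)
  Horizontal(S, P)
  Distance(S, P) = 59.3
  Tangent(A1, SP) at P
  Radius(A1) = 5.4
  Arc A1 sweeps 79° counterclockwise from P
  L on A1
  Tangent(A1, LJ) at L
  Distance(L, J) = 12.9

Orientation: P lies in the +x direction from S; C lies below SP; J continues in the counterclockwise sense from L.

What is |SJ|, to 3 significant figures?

54.3

S is at the origin; SP is horizontal with |SP| = 59.3 and P on the +x side, so P = (59.3, 0.00). Tangency of A1 to SP means the radius CP is perpendicular to SP, so C = P + (0, -5.4) = (59.3, -5.40). On A1, P sits at bearing 90° from C; a 79° counterclockwise sweep puts L at bearing 169°, so L = C + 5.4·(cos 169°, sin 169°) = (54.0, -4.37). The tangent condition forces CL to be normal to LJ, so LJ runs along (−sin 169°, cos 169°); with |LJ| = 12.9, J = (51.5, -17.0). Then |SJ| = |J − S| = 54.3.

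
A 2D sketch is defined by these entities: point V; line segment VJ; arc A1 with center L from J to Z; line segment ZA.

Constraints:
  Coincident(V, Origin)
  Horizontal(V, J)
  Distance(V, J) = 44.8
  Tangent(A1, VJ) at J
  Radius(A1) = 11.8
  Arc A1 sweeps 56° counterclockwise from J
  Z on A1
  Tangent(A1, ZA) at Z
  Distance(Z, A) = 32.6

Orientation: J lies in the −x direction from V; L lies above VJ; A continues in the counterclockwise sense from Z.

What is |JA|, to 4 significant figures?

42.70

V is at the origin; V and J share the same y with |VJ| = 44.8 and J on the −x side, so J = (-44.80, 0.000). A1 meets VJ tangentially, so LJ is at right angles to VJ, so L = J + (0, 11.8) = (-44.80, 11.80). On A1, J sits at bearing -90° from L; a 56° counterclockwise sweep puts Z at bearing -34°, so Z = L + 11.8·(cos -34°, sin -34°) = (-35.02, 5.202). Since A1 is tangent to ZA there, LZ ⟂ ZA, so ZA runs along (−sin -34°, cos -34°); with |ZA| = 32.6, A = (-16.79, 32.23). Then |JA| = |A − J| = 42.70.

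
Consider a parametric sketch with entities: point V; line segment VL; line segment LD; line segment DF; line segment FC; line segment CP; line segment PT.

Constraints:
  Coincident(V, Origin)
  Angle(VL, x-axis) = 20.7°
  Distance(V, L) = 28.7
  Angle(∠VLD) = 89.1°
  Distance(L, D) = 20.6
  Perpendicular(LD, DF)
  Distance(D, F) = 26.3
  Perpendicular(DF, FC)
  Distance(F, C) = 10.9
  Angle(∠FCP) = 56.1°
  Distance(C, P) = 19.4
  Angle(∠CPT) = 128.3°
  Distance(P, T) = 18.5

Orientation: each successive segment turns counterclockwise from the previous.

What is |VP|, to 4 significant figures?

27.29

V is at the origin; VL runs at 20.7° with length 28.7, so L = (26.85, 10.14). ∠VLD = 89.1° gives LD at 111.6° from the x-axis; with |LD| = 20.6, D = (19.26, 29.30). The perpendicularity gives DF at right angles to LD, so DF runs at -158.4°; with |DF| = 26.3, F = (-5.189, 19.62). DF is perpendicular to FC, so FC runs at -68.40°; with |FC| = 10.9, C = (-1.177, 9.482). ∠FCP = 56.1° gives CP at 55.50° from the x-axis; with |CP| = 19.4, P = (9.812, 25.47). Then |VP| = |P − V| = 27.29.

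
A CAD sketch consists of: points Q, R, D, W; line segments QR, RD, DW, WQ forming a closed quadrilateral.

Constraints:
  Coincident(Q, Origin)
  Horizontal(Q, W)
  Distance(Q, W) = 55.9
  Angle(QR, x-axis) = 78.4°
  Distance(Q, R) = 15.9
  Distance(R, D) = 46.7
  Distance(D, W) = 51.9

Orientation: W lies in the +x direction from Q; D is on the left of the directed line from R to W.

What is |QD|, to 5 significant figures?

60.525

Checks: |QW| = 55.90 ✓; |QR| = 15.90 ✓; |RD| = 46.70 ✓; |DW| = 51.90 ✓.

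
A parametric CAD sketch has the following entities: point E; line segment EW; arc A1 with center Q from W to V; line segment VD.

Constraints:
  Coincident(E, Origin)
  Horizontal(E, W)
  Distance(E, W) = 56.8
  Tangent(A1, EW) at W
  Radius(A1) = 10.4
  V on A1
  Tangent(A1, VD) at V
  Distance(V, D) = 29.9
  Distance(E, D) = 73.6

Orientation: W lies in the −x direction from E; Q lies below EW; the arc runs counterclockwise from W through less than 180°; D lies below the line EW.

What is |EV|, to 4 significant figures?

68.14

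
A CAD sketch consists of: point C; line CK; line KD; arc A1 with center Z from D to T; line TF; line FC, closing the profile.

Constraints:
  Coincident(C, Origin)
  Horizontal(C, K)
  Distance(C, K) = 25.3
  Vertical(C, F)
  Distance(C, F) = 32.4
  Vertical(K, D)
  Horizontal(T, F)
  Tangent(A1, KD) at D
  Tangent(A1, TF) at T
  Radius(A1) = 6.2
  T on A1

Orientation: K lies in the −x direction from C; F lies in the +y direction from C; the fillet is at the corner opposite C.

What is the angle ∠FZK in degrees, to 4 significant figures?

121.3°

C and F share the same x with |CF| = 32.4 and F on the +y side, so F = (0.000, 32.40). The virtual corner opposite C is at (-25.30, 32.40). The tangent condition forces ZD to be normal to KD and since A1 is tangent to TF there, ZT ⟂ TF, with radius 6.2, so the center Z sits 6.2 in from both sides at Z = (-19.10, 26.20). Then cos ∠FZK = ZF·ZK / (|ZF||ZK|), giving 121.3°.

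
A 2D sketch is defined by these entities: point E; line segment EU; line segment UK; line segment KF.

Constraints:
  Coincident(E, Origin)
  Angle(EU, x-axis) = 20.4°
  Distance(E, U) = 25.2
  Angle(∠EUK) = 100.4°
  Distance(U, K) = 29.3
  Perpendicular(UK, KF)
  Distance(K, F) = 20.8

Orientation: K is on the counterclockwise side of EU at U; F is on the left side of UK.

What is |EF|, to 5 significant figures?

34.083

E is at the origin; EU runs at 20.4° with length 25.2, so U = 25.2·(cos 20.4°, sin 20.4°) = (23.620, 8.7840). ∠EUK = 100.4°, so UK runs at 20.4° + (180° − 100.4°) = 100.00° from the x-axis; with |UK| = 29.3, K = U + 29.3·(cos 100.00°, sin 100.00°) = (18.532, 37.639). UK is perpendicular to KF; with |KF| = 20.8 on the left of UK, F = K + 20.8·(-0.98481, -0.17365) = (-1.9524, 34.027). Then |EF| = |F − E| = 34.083.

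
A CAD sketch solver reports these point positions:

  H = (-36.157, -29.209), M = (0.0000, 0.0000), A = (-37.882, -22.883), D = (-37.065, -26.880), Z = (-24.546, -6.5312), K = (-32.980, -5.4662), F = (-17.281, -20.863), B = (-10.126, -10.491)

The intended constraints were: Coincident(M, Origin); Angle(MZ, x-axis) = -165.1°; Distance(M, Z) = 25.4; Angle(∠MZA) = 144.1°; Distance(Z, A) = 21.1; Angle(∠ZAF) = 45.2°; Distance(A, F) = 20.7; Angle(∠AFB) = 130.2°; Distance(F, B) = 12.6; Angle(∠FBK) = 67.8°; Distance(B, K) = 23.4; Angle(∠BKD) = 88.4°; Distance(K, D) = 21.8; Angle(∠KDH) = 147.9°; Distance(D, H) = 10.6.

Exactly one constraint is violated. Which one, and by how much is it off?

Distance(D, H) = 10.6 — off by 8.10.

M = (0.00, 0.00) ✓; MZ at -165.1° ✓; |MZ| = 25.40 ✓; ∠MZA = 144.1° ✓; |ZA| = 21.10 ✓; ∠ZAF = 45.20° ✓; |AF| = 20.70 ✓; ∠AFB = 130.2° ✓; |FB| = 12.60 ✓; ∠FBK = 67.80° ✓; |BK| = 23.40 ✓; ∠BKD = 88.40° ✓; |KD| = 21.80 ✓; ∠KDH = 147.9° ✓; |DH| = 2.500 ✗.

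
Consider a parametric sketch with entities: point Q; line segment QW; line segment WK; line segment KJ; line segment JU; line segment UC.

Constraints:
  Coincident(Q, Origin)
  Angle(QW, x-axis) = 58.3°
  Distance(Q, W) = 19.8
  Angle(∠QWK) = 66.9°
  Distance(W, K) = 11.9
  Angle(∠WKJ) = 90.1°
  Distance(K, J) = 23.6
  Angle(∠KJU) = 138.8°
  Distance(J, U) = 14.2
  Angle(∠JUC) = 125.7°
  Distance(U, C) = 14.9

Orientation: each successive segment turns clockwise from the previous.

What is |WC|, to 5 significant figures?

35.097

Q is at the origin; QW runs at 58.3° with length 19.8, so W = (10.404, 16.846). ∠QWK = 66.9° gives WK at -54.800° from the x-axis; with |WK| = 11.9, K = (17.264, 7.1220). ∠WKJ = 90.1° gives KJ at -144.70° from the x-axis; with |KJ| = 23.6, J = (-1.9970, -6.5154). ∠KJU = 138.8° gives JU at 174.10° from the x-axis; with |JU| = 14.2, U = (-16.122, -5.0558). ∠JUC = 125.7° gives UC at 119.80° from the x-axis; with |UC| = 14.9, C = (-23.527, 7.8740). Then |WC| = |C − W| = 35.097.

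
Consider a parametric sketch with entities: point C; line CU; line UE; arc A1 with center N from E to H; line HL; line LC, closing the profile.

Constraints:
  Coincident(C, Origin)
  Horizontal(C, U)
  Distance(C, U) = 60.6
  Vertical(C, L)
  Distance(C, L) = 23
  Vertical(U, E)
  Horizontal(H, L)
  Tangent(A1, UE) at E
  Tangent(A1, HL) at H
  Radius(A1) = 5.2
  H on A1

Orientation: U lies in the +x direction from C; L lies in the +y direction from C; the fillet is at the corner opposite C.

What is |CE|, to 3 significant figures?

63.2

The virtual corner opposite C is at (60.6, 23.0). A1 meets UE tangentially, so NE is at right angles to UE and tangency of A1 to HL means the radius NH is perpendicular to HL, with radius 5.2, so the center N sits 5.2 in from both sides at N = (55.4, 17.8). That places the tangent points at E = (60.6, 17.8) on UE and H = (55.4, 23.0) on HL. Then |CE| = |E − C| = 63.2.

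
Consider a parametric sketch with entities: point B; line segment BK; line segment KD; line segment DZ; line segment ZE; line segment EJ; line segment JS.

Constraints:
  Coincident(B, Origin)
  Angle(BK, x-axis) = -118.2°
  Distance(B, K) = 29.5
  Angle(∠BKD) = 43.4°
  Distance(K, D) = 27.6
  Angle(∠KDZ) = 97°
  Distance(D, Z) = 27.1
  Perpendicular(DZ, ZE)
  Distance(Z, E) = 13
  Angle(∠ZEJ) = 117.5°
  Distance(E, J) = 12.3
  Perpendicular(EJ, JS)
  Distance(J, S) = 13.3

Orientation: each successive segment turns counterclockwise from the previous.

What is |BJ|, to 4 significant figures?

10.58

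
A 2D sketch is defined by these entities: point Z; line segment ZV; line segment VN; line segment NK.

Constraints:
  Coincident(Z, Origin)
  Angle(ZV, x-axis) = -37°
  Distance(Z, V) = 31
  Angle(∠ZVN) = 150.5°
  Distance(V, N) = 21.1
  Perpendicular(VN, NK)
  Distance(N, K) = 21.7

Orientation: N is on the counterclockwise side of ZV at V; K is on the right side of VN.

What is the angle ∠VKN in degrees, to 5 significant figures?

44.197°

Z is at the origin; ZV runs at -37.0° with length 31.0, so V = 31.0·(cos -37.0°, sin -37.0°) = (24.758, -18.656). ∠ZVN = 150.5°, so VN runs at -37.0° + (180° − 150.5°) = -7.5000° from the x-axis; with |VN| = 21.1, N = V + 21.1·(cos -7.5000°, sin -7.5000°) = (45.677, -21.410). VN is perpendicular to NK; with |NK| = 21.7 on the right of VN, K = N + 21.7·(-0.13053, -0.99144) = (42.845, -42.925). Then cos ∠VKN = KV·KN / (|KV||KN|), giving 44.197°.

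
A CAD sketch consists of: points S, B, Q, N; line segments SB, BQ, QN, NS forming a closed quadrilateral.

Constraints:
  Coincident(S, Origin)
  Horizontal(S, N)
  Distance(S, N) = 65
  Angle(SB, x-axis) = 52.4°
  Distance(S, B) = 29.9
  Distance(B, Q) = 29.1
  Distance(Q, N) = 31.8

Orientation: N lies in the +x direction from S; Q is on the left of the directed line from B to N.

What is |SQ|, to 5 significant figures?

54.082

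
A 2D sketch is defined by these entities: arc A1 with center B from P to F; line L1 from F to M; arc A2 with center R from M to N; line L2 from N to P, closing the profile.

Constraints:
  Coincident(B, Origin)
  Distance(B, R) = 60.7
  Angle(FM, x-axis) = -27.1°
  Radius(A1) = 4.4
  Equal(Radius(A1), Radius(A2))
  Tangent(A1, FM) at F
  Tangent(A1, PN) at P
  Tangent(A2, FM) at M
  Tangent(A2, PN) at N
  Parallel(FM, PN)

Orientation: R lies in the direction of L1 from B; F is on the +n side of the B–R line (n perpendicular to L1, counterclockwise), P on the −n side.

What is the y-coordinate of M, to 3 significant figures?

-23.7

The slot axis is L1's direction at -27.1°, so u = (cos -27.1°, sin -27.1°) = (0.890, -0.456) and n = (−sin -27.1°, cos -27.1°) = (0.456, 0.890). B is at the origin and R lies 60.7 along u from B, so R = 60.7·u = (54.0, -27.7). Tangency of A1 to both parallel lines with radius 4.4 puts F and P at B ± 4.4·n: F = (2.00, 3.92), P = (-2.00, -3.92). Equal radii place M and N the same way about R: M = R + 4.4·n = (56.0, -23.7), N = R − 4.4·n = (52.0, -31.6). So M.y = -23.7.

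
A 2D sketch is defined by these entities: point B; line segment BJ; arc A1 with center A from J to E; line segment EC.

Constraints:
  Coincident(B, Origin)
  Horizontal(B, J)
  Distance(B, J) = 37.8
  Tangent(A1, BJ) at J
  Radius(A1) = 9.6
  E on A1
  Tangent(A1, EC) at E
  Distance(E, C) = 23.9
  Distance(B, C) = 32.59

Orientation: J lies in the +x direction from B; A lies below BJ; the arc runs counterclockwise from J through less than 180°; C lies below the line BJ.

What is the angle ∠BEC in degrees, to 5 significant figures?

74.043°

Checks: B = (0.00, 0.00) ✓; |AE| = 9.600 ✓; ∠(AE, EC) = 90.00° ✓; |EC| = 23.90 ✓; |BC| = 32.59 ✓.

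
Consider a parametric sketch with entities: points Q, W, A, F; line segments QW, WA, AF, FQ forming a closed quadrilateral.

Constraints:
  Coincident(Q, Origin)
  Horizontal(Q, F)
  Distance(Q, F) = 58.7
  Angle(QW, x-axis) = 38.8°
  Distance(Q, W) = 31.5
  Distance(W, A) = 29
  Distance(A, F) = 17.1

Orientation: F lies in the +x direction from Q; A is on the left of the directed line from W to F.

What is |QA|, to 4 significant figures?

55.75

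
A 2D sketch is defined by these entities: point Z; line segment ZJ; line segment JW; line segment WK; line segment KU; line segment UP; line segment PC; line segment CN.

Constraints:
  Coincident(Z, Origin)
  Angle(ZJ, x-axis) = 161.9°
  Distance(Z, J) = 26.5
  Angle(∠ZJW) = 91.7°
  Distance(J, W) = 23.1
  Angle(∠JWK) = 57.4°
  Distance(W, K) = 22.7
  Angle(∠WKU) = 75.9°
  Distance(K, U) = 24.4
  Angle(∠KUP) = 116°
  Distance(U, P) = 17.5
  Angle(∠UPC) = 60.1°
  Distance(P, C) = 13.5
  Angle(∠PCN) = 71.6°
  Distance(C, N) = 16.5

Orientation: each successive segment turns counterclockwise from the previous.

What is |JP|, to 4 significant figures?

15.01

∠WKU = 75.9° gives KU at 116.9° from the x-axis; with |KU| = 24.4, U = (-21.92, 13.29). ∠KUP = 116.0° gives UP at -179.1° from the x-axis; with |UP| = 17.5, P = (-39.41, 13.01). Then |JP| = |P − J| = 15.01.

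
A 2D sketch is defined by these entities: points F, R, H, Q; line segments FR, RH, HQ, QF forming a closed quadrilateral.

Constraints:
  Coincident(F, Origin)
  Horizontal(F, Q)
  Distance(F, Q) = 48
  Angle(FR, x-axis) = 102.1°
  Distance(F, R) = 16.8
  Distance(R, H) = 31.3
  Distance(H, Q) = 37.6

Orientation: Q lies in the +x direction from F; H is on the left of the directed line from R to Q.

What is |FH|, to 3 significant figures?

38.7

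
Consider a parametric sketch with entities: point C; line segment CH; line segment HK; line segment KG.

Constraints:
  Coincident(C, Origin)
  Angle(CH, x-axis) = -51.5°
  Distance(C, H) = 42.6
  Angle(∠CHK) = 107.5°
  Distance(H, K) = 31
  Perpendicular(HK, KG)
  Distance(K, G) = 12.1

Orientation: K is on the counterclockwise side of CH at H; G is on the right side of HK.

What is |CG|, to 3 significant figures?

68.6

∠CHK = 107.5°, so HK runs at -51.5° + (180° − 107.5°) = 21.0° from the x-axis; with |HK| = 31.0, K = H + 31.0·(cos 21.0°, sin 21.0°) = (55.5, -22.2). HK is perpendicular to KG; with |KG| = 12.1 on the right of HK, G = K + 12.1·(0.358, -0.934) = (59.8, -33.5). Then |CG| = |G − C| = 68.6.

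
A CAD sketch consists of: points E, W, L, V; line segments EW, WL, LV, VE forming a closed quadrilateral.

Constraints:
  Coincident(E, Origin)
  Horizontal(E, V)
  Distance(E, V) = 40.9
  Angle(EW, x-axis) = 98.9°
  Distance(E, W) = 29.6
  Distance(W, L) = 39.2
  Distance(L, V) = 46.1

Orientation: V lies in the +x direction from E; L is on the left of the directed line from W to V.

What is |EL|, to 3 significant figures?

54.9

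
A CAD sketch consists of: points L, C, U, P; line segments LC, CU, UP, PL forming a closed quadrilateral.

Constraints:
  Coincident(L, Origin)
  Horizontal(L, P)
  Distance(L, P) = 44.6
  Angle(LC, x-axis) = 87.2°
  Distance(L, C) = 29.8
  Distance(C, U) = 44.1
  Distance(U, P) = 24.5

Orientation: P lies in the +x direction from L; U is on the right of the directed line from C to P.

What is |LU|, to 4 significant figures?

23.82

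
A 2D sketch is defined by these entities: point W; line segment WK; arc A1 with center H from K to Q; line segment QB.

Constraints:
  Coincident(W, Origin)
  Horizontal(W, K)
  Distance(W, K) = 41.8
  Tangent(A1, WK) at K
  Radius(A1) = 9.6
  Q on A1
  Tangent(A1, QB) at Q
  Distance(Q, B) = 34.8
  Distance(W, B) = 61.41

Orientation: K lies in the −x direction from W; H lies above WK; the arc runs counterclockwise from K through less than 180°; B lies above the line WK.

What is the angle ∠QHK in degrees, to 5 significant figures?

104.20°

Checks: |HQ| = 9.600 ✓; ∠(HQ, QB) = 90.00° ✓; |QB| = 34.80 ✓; |WB| = 61.41 ✓.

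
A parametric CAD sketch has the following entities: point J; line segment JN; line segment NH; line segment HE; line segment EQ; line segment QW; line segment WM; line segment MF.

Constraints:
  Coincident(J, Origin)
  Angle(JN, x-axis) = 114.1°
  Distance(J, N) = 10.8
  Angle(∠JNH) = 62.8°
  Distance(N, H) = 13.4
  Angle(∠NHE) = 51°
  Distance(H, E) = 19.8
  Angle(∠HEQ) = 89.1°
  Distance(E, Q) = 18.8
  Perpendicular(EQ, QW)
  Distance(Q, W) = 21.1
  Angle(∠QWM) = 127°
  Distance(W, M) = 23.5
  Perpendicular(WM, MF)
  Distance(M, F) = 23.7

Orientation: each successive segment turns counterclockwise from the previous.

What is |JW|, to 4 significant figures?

22.99

J is at the origin; JN runs at 114.1° with length 10.8, so N = (-4.410, 9.859). ∠JNH = 62.8° gives NH at -128.7° from the x-axis; with |NH| = 13.4, H = (-12.79, -0.5992). ∠NHE = 51.0° gives HE at 0.3000° from the x-axis; with |HE| = 19.8, E = (7.012, -0.4955). ∠HEQ = 89.1° gives EQ at 91.20° from the x-axis; with |EQ| = 18.8, Q = (6.618, 18.30). EQ is perpendicular to QW, so QW runs at -178.8°; with |QW| = 21.1, W = (-14.48, 17.86). Then |JW| = |W − J| = 22.99.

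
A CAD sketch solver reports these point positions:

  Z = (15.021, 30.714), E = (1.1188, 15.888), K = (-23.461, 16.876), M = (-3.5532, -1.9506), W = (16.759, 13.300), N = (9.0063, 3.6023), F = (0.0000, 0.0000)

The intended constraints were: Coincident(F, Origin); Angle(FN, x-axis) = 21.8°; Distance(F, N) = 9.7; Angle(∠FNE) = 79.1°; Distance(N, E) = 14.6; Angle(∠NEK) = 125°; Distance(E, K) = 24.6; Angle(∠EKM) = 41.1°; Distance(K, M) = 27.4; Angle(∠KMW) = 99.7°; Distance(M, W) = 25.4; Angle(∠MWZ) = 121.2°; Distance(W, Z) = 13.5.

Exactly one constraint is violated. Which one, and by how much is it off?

Distance(W, Z) = 13.5 — off by 4.00.

F = (0.00, 0.00) ✓; FN at 21.80° ✓; |FN| = 9.700 ✓; ∠FNE = 79.10° ✓; |NE| = 14.60 ✓; ∠NEK = 125.0° ✓; |EK| = 24.60 ✓; ∠EKM = 41.10° ✓; |KM| = 27.40 ✓; ∠KMW = 99.70° ✓; |MW| = 25.40 ✓; ∠MWZ = 121.2° ✓; |WZ| = 17.50 ✗.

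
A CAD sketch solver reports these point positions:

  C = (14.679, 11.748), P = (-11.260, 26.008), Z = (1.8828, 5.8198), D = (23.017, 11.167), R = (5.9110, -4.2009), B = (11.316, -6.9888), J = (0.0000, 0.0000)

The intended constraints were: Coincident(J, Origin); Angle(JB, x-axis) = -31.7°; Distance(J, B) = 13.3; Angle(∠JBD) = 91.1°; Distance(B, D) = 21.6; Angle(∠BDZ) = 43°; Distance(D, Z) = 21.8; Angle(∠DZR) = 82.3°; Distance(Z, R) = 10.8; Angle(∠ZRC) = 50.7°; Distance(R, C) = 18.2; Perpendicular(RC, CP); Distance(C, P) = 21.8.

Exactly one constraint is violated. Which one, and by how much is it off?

Distance(C, P) = 21.8 — off by 7.80.

J = (0.00, 0.00) ✓; JB at -31.70° ✓; |JB| = 13.30 ✓; ∠JBD = 91.10° ✓; |BD| = 21.60 ✓; ∠BDZ = 43.00° ✓; |DZ| = 21.80 ✓; ∠DZR = 82.30° ✓; |ZR| = 10.80 ✓; ∠ZRC = 50.70° ✓; |RC| = 18.20 ✓; ∠(RC, CP) = 90.00° ✓; |CP| = 29.60 ✗.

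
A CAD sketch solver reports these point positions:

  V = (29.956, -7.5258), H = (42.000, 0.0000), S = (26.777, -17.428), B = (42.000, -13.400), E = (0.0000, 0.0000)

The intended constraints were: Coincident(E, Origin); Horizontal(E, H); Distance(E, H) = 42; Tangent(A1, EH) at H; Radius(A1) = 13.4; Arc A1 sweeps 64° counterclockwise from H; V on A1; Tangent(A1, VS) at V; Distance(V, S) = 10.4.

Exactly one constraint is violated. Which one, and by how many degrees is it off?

Tangent(A1, VS) at V — off by 8.20°.

E = (0.00, 0.00) ✓; E.y = 0.00, H.y = 0.00 ✓; |EH| = 42.00 ✓; ∠(BH, HE) = 90.00° ✓; |BH| = 13.40 ✓; bearing(B→V) − bearing(B→H) = 64.00° ✓; |BV| = 13.40 ✓; ∠(BV, VS) = 81.80° ✗; |VS| = 10.40 ✓.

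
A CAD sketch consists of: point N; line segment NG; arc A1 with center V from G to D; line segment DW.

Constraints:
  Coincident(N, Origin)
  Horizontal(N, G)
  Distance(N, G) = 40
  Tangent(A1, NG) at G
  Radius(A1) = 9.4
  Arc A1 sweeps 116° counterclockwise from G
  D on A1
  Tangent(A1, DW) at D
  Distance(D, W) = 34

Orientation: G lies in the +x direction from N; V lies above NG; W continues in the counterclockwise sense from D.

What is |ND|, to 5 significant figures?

50.300

The tangent condition forces VG to be normal to NG, so V = G + (0, 9.4) = (40.000, 9.4000). On A1, G sits at bearing -90° from V; a 116° counterclockwise sweep puts D at bearing 26°, so D = V + 9.4·(cos 26°, sin 26°) = (48.449, 13.521). Then |ND| = |D − N| = 50.300.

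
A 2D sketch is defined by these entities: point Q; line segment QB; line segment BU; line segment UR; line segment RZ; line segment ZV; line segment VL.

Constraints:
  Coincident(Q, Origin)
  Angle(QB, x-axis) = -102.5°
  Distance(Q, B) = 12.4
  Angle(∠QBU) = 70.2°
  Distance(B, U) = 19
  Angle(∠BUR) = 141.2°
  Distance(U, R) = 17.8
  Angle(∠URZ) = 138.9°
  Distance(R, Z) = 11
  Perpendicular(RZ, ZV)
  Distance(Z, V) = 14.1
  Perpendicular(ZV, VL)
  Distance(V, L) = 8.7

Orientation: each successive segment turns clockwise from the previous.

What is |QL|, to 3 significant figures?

15.8

The perpendicularity gives ZV at right angles to RZ, so ZV runs at -22.2°; with |ZV| = 14.1, V = (-7.30, 19.7). ZV ⟂ VL, so VL runs at -112°; with |VL| = 8.7, L = (-10.6, 11.7). Then |QL| = |L − Q| = 15.8.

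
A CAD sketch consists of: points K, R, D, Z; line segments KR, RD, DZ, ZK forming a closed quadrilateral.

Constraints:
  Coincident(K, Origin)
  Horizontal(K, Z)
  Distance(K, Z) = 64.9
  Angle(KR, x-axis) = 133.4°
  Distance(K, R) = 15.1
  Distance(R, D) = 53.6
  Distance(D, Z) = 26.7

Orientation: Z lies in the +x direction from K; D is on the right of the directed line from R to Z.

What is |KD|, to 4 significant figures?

40.47

K is at the origin; KZ is horizontal with |KZ| = 64.9 and Z in +x, so Z = (64.9, 0). KR runs at 133.4° with |KR| = 15.1, so R = (-10.38, 10.97). D is determined by |RD| = 53.6 and |DZ| = 26.7 together: it lies at the intersection of circle(R, 53.6) and circle(Z, 26.7). With |RZ| = 76.07, the foot of the radical line on RZ is 52.23 from R and the perpendicular offset is √(53.6² − 52.23²) = 12.03. Taking the right-of-RZ solution: D = (39.58, -8.464).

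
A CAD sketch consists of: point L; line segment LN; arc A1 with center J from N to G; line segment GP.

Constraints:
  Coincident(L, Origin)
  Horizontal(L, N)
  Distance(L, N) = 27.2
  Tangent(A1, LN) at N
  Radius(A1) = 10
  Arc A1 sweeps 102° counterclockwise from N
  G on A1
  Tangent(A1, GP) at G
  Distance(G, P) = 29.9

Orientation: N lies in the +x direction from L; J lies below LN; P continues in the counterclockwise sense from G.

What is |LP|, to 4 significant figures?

47.61

L is at the origin; LN is horizontal with |LN| = 27.2 and N on the +x side, so N = (27.20, 0.000). The tangent condition forces JN to be normal to LN, so J = N + (0, -10) = (27.20, -10.00). On A1, N sits at bearing 90° from J; a 102° counterclockwise sweep puts G at bearing 192°, so G = J + 10.0·(cos 192°, sin 192°) = (17.42, -12.08). Tangency of A1 to GP means the radius JG is perpendicular to GP, so GP runs along (−sin 192°, cos 192°); with |GP| = 29.9, P = (23.64, -41.33). Then |LP| = |P − L| = 47.61.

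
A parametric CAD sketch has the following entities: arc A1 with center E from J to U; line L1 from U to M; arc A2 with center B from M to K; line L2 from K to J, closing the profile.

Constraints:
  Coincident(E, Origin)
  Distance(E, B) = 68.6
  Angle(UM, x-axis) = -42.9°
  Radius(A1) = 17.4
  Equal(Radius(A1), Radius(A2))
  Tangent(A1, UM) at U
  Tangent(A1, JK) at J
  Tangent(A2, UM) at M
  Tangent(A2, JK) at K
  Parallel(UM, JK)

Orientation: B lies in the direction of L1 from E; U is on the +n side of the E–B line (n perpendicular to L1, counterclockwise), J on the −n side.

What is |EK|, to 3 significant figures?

70.8

The slot axis is L1's direction at -42.9°, so u = (cos -42.9°, sin -42.9°) = (0.733, -0.681) and n = (−sin -42.9°, cos -42.9°) = (0.681, 0.733). E is at the origin and B lies 68.6 along u from E, so B = 68.6·u = (50.3, -46.7). Tangency of A1 to both parallel lines with radius 17.4 puts U and J at E ± 17.4·n: U = (11.8, 12.7), J = (-11.8, -12.7). Equal radii place M and K the same way about B: M = B + 17.4·n = (62.1, -34.0), K = B − 17.4·n = (38.4, -59.4). Then |EK| = |K − E| = 70.8.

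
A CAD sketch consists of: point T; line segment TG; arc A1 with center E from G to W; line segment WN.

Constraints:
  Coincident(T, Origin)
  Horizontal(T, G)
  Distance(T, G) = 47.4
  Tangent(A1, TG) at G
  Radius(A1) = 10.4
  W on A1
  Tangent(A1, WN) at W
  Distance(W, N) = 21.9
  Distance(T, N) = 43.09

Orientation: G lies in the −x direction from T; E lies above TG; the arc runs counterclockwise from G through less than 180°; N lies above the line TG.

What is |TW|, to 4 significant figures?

38.14

Checks: |EW| = 10.40 ✓; ∠(EW, WN) = 90.00° ✓; |WN| = 21.90 ✓; |TN| = 43.09 ✓.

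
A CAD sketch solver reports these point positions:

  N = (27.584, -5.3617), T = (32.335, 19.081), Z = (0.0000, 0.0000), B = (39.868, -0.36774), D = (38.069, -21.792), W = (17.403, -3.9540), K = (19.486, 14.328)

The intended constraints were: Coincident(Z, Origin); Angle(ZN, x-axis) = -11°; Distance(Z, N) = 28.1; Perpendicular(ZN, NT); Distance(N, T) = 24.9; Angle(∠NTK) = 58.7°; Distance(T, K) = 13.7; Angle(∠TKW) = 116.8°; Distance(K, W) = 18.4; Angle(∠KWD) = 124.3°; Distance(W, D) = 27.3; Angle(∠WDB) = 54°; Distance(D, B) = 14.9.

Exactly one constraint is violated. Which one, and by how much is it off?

Distance(D, B) = 14.9 — off by 6.60.

Z = (0.00, 0.00) ✓; ZN at -11.00° ✓; |ZN| = 28.10 ✓; ∠(ZN, NT) = 90.00° ✓; |NT| = 24.90 ✓; ∠NTK = 58.70° ✓; |TK| = 13.70 ✓; ∠TKW = 116.8° ✓; |KW| = 18.40 ✓; ∠KWD = 124.3° ✓; |WD| = 27.30 ✓; ∠WDB = 54.00° ✓; |DB| = 21.50 ✗.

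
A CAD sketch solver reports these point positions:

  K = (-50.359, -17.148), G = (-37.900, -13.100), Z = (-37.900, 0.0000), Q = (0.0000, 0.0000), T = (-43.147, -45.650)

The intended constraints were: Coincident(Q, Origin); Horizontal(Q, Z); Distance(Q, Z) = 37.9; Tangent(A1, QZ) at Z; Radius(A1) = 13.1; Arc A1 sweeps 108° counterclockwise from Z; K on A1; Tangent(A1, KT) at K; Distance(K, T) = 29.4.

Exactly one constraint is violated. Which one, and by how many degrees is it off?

Tangent(A1, KT) at K — off by 3.80°.

Q = (0.00, 0.00) ✓; Q.y = 0.00, Z.y = 0.00 ✓; |QZ| = 37.90 ✓; ∠(GZ, ZQ) = 90.00° ✓; |GZ| = 13.10 ✓; bearing(G→K) − bearing(G→Z) = 108.0° ✓; |GK| = 13.10 ✓; ∠(GK, KT) = 93.80° ✗; |KT| = 29.40 ✓.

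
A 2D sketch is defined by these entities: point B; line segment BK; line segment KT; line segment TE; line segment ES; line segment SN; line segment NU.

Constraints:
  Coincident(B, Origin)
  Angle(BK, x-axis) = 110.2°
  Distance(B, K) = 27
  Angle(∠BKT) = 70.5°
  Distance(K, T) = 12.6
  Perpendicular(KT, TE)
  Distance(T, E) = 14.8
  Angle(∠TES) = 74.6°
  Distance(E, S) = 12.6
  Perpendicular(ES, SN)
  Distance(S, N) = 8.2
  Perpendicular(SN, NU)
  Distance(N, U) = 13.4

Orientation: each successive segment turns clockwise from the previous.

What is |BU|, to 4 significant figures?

19.47

B is at the origin; BK runs at 110.2° with length 27.0, so K = (-9.323, 25.34). ∠BKT = 70.5° gives KT at 0.7000° from the x-axis; with |KT| = 12.6, T = (3.276, 25.49). KT ⟂ TE, so TE runs at -89.30°; with |TE| = 14.8, E = (3.457, 10.69). ∠TES = 74.6° gives ES at 165.3° from the x-axis; with |ES| = 12.6, S = (-8.731, 13.89). The perpendicularity gives SN at right angles to ES, so SN runs at 75.30°; with |SN| = 8.2, N = (-6.650, 21.82). SN ⟂ NU, so NU runs at -14.70°; with |NU| = 13.4, U = (6.311, 18.42). Then |BU| = |U − B| = 19.47.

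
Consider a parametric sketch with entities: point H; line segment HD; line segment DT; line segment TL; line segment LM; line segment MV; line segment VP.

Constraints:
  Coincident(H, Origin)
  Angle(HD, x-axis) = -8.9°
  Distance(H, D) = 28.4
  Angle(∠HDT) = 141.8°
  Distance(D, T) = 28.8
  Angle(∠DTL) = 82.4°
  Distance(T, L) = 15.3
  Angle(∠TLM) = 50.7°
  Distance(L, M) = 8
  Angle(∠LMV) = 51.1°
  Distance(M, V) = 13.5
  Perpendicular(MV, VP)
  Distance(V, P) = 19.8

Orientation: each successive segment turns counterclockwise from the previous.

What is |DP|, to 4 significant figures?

45.83

H is at the origin; HD runs at -8.9° with length 28.4, so D = (28.06, -4.394). ∠HDT = 141.8° gives DT at 29.30° from the x-axis; with |DT| = 28.8, T = (53.17, 9.700). ∠DTL = 82.4° gives TL at 126.9° from the x-axis; with |TL| = 15.3, L = (43.99, 21.94). ∠TLM = 50.7° gives LM at -103.8° from the x-axis; with |LM| = 8.0, M = (42.08, 14.17). ∠LMV = 51.1° gives MV at 25.10° from the x-axis; with |MV| = 13.5, V = (54.30, 19.89). The perpendicularity gives VP at right angles to MV, so VP runs at 115.1°; with |VP| = 19.8, P = (45.90, 37.82). Then |DP| = |P − D| = 45.83.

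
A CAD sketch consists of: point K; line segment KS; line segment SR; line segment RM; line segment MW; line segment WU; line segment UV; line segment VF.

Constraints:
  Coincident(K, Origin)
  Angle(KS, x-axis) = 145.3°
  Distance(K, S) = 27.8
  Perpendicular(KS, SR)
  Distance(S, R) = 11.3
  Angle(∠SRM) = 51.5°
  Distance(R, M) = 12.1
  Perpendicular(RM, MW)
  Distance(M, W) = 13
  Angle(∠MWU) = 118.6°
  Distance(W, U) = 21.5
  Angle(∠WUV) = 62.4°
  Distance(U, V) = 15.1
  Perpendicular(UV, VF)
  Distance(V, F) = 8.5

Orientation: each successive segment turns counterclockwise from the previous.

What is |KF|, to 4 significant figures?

31.93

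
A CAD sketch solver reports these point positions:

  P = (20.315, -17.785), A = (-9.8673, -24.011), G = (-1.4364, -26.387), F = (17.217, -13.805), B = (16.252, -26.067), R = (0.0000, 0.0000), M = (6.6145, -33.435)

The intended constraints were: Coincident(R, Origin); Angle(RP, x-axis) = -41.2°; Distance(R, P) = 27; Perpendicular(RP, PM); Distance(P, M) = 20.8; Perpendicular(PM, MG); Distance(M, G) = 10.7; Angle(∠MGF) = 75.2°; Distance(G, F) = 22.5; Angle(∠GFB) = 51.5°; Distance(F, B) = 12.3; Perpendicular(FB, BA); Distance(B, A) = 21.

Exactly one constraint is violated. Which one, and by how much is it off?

Distance(B, A) = 21 — off by 5.20.

R = (0.00, 0.00) ✓; RP at -41.20° ✓; |RP| = 27.00 ✓; ∠(RP, PM) = 90.00° ✓; |PM| = 20.80 ✓; ∠(PM, MG) = 90.00° ✓; |MG| = 10.70 ✓; ∠MGF = 75.20° ✓; |GF| = 22.50 ✓; ∠GFB = 51.50° ✓; |FB| = 12.30 ✓; ∠(FB, BA) = 90.00° ✓; |BA| = 26.20 ✗.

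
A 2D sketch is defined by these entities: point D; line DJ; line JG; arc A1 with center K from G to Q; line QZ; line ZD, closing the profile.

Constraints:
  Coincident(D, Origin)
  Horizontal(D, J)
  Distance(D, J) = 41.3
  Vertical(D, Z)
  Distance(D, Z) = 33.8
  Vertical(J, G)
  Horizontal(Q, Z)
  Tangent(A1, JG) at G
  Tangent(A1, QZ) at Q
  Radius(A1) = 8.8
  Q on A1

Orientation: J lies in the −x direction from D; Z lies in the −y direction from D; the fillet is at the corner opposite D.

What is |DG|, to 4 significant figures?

48.28

The virtual corner opposite D is at (-41.30, -33.80). A1 meets JG tangentially, so KG is at right angles to JG and tangency of A1 to QZ means the radius KQ is perpendicular to QZ, with radius 8.8, so the center K sits 8.8 in from both sides at K = (-32.50, -25.00). That places the tangent points at G = (-41.30, -25.00) on JG and Q = (-32.50, -33.80) on QZ. Then |DG| = |G − D| = 48.28.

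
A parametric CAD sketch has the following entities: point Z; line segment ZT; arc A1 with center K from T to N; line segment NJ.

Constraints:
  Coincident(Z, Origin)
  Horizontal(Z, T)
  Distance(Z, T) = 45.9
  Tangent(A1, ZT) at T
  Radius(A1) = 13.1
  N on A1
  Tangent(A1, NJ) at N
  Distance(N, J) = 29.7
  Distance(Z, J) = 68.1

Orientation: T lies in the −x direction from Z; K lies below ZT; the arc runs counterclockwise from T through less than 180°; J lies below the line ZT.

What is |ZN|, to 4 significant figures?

60.83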